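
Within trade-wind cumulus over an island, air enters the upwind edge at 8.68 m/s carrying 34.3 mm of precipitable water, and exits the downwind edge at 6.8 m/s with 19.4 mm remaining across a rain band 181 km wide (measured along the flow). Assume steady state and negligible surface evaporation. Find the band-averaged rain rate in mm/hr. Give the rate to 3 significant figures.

R ≈ 3.30 mm/hr

Column moisture flux per unit crosswind length is F = V × PW.
Inflow: F_in = 8.68 × 34.3 = 297.724 mm·m/s
Outflow: F_out = 6.8 × 19.4 = 131.92 mm·m/s
Steady-state rate R = (F_in − F_out)/L = (297.724 − 131.92) / 181000 m = 9.160e-04 mm/s.
R = 9.160e-04 × 3600 = 3.30 mm/hr.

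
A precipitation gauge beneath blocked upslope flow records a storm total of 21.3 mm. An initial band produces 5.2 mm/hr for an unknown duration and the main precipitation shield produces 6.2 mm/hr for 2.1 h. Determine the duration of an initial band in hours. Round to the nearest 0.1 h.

Known phases: 6.2 × 2.1 = 13.02 mm.
Remaining depth = 21.3 − 13.02 = 8.28 mm.
Duration = 8.28 / 5.2 = 1.6 h.

duration ≈ 1.6 h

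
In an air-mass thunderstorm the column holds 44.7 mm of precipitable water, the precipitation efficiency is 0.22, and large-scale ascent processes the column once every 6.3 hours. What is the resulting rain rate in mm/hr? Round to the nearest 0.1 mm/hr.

R ≈ 1.6 mm/hr

Each overturning extracts ε × PW = 0.22 × 44.7 = 9.834 mm.
Rate = ε·PW / τ = 9.834 / 6.3 h = 1.6 mm/hr.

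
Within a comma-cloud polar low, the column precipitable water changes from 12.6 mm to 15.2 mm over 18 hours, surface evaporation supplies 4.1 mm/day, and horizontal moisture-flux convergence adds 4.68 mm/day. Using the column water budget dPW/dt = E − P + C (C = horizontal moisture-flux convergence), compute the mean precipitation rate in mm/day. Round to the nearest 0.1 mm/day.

dPW/dt = (15.2 − 12.6) mm / (18/24 day) = +3.467 mm/day.
P = E + C − dPW/dt = 4.1 + (4.68) − (+3.467) = 5.3 mm/day.

P ≈ 5.3 mm/day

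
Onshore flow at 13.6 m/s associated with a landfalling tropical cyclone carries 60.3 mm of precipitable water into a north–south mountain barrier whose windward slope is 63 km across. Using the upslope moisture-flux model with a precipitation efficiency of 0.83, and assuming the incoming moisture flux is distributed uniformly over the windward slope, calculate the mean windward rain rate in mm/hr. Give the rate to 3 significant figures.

Incoming column moisture flux per unit ridge length: F = V × PW = 13.6 × 60.3 = 820.08 mm·m/s.
Spread over the 63 km slope with efficiency ε = 0.83: R = ε·F/W = 0.83 × 820.08 / 63000 m = 1.080e-02 mm/s.
R = 1.080e-02 × 3600 = 38.9 mm/hr.

R ≈ 38.9 mm/hr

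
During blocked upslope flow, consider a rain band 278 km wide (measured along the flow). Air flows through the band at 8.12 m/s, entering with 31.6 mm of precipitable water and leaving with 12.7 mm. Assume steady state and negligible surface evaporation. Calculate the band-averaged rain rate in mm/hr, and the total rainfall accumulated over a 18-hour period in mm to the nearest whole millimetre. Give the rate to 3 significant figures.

Column moisture flux per unit crosswind length is F = V × PW.
Inflow: F_in = 8.12 × 31.6 = 256.592 mm·m/s
Outflow: F_out = 8.12 × 12.7 = 103.124 mm·m/s
Steady-state rate R = (F_in − F_out)/L = (256.592 − 103.124) / 278000 m = 5.520e-04 mm/s.
R = 5.520e-04 × 3600 = 1.99 mm/hr.
Over 18 h: total = 1.99 × 18 = 35.82 ≈ 36 mm.

R ≈ 1.99 mm/hr; total ≈ 36 mm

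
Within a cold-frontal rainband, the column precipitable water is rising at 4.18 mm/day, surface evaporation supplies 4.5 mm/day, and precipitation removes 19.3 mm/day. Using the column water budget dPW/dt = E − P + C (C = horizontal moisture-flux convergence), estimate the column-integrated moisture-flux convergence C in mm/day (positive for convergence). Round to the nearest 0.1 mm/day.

dPW/dt = +4.18 mm/day.
C = dPW/dt − E + P = (+4.18) − 4.5 + 19.3 = 19.0 mm/day.

C ≈ 19.0 mm/day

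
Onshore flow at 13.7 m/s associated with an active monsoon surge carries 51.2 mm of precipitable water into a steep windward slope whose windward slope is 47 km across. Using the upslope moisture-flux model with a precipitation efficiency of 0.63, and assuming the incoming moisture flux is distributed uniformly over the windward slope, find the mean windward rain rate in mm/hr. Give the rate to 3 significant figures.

R ≈ 33.8 mm/hr

Incoming column moisture flux per unit ridge length: F = V × PW = 13.7 × 51.2 = 701.44 mm·m/s.
Spread over the 47 km slope with efficiency ε = 0.63: R = ε·F/W = 0.63 × 701.44 / 47000 m = 9.402e-03 mm/s.
R = 9.402e-03 × 3600 = 33.8 mm/hr.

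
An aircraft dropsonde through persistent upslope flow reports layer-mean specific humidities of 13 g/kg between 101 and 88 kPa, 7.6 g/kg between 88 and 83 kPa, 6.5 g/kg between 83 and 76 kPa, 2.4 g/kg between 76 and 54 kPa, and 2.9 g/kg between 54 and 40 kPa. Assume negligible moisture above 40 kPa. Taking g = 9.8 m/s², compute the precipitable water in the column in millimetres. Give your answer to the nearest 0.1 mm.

Precipitable water is the column-integrated vapour mass per unit area: PW = (1/g) Σ q̄ Δp, with q in kg/kg and Δp in Pa (1 kg/m² of water = 1 mm).
Layer 101–88 kPa: Δp = 130 hPa = 13000 Pa, q̄ = 0.013 kg/kg → 0.013 × 13000 / 9.8 = 17.24 mm
Layer 88–83 kPa: Δp = 50 hPa = 5000 Pa, q̄ = 0.0076 kg/kg → 0.0076 × 5000 / 9.8 = 3.88 mm
Layer 83–76 kPa: Δp = 70 hPa = 7000 Pa, q̄ = 0.0065 kg/kg → 0.0065 × 7000 / 9.8 = 4.64 mm
Layer 76–54 kPa: Δp = 220 hPa = 22000 Pa, q̄ = 0.0024 kg/kg → 0.0024 × 22000 / 9.8 = 5.39 mm
Layer 54–40 kPa: Δp = 140 hPa = 14000 Pa, q̄ = 0.0029 kg/kg → 0.0029 × 14000 / 9.8 = 4.14 mm
PW = 17.24 + 3.88 + 4.64 + 5.39 + 4.14 = 35.29 ≈ 35.3 mm.

PW ≈ 35.3 mm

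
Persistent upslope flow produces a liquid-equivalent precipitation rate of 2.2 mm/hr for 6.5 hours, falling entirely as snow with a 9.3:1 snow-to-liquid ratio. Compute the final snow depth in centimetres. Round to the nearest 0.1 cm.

snow depth ≈ 13.3 cm

Liquid-equivalent depth = 2.2 × 6.5 = 14.3 mm.
Snow depth = 14.3 mm × 9.3 = 132.99 mm = 13.3 cm.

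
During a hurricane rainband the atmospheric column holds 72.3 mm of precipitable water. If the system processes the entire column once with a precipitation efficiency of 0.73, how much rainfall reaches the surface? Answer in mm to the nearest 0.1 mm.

rainfall ≈ 52.8 mm

Rainfall = ε × PW = 0.73 × 72.3 = 52.8 mm.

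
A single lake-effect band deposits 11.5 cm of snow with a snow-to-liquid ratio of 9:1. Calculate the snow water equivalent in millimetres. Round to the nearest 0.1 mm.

SWE ≈ 12.8 mm

SWE = snow depth / ratio = 11.5 cm / 9 = 1.278 cm = 12.8 mm.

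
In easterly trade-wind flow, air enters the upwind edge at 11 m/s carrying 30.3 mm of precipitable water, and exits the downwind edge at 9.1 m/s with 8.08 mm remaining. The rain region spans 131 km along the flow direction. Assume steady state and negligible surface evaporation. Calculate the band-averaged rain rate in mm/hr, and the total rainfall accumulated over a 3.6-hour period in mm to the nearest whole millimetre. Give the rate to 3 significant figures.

Column moisture flux per unit crosswind length is F = V × PW.
Inflow: F_in = 11 × 30.3 = 333.3 mm·m/s
Outflow: F_out = 9.1 × 8.08 = 73.528 mm·m/s
Steady-state rate R = (F_in − F_out)/L = (333.3 − 73.528) / 131000 m = 1.983e-03 mm/s.
R = 1.983e-03 × 3600 = 7.14 mm/hr.
Over 3.6 h: total = 7.14 × 3.6 = 25.704 ≈ 26 mm.

R ≈ 7.14 mm/hr; total ≈ 26 mm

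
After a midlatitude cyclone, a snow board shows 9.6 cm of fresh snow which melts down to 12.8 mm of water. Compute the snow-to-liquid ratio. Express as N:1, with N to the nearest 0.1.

ratio ≈ 7.5

Ratio = snow depth / SWE = 96 mm / 12.8 mm = 7.5, i.e. 7.5:1.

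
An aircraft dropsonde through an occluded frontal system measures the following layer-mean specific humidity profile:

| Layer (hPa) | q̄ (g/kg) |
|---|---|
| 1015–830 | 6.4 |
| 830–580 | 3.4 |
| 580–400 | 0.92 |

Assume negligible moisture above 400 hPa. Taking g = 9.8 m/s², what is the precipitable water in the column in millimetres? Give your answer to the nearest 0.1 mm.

PW ≈ 22.4 mm

Precipitable water is the column-integrated vapour mass per unit area: PW = (1/g) Σ q̄ Δp, with q in kg/kg and Δp in Pa (1 kg/m² of water = 1 mm).
Layer 1015–830 hPa: Δp = 185 hPa = 18500 Pa, q̄ = 0.0064 kg/kg → 0.0064 × 18500 / 9.8 = 12.08 mm
Layer 830–580 hPa: Δp = 250 hPa = 25000 Pa, q̄ = 0.0034 kg/kg → 0.0034 × 25000 / 9.8 = 8.67 mm
Layer 580–400 hPa: Δp = 180 hPa = 18000 Pa, q̄ = 0.00092 kg/kg → 0.00092 × 18000 / 9.8 = 1.69 mm
PW = 12.08 + 8.67 + 1.69 = 22.44 ≈ 22.4 mm.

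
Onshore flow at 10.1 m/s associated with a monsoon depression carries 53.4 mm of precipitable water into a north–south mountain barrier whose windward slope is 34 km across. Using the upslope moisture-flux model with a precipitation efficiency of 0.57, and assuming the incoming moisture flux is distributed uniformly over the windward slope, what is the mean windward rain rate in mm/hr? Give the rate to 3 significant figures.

Incoming column moisture flux per unit ridge length: F = V × PW = 10.1 × 53.4 = 539.34 mm·m/s.
Spread over the 34 km slope with efficiency ε = 0.57: R = ε·F/W = 0.57 × 539.34 / 34000 m = 9.042e-03 mm/s.
R = 9.042e-03 × 3600 = 32.6 mm/hr.

R ≈ 32.6 mm/hr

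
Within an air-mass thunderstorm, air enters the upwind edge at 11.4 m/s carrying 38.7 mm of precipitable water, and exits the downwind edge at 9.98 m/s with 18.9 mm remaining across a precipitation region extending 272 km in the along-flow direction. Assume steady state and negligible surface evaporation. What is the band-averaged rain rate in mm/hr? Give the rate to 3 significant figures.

R ≈ 3.34 mm/hr

Column moisture flux per unit crosswind length is F = V × PW.
Inflow: F_in = 11.4 × 38.7 = 441.18 mm·m/s
Outflow: F_out = 9.98 × 18.9 = 188.622 mm·m/s
Steady-state rate R = (F_in − F_out)/L = (441.18 − 188.622) / 272000 m = 9.285e-04 mm/s.
R = 9.285e-04 × 3600 = 3.34 mm/hr.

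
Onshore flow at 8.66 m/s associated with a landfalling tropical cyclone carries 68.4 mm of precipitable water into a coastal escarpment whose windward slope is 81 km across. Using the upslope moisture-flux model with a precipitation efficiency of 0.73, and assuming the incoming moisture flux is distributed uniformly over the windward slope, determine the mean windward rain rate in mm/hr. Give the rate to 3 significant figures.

R ≈ 19.2 mm/hr

Incoming column moisture flux per unit ridge length: F = V × PW = 8.66 × 68.4 = 592.344 mm·m/s.
Spread over the 81 km slope with efficiency ε = 0.73: R = ε·F/W = 0.73 × 592.344 / 81000 m = 5.338e-03 mm/s.
R = 5.338e-03 × 3600 = 19.2 mm/hr.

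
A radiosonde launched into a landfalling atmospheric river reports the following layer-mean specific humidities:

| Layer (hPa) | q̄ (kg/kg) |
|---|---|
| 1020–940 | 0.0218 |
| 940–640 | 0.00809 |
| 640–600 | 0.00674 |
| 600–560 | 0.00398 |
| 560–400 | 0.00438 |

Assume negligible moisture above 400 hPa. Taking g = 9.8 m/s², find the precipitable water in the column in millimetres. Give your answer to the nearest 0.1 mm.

Precipitable water is the column-integrated vapour mass per unit area: PW = (1/g) Σ q̄ Δp, with q in kg/kg and Δp in Pa (1 kg/m² of water = 1 mm).
Layer 1020–940 hPa: Δp = 80 hPa = 8000 Pa, q̄ = 0.0218 kg/kg → 0.0218 × 8000 / 9.8 = 17.80 mm
Layer 940–640 hPa: Δp = 300 hPa = 30000 Pa, q̄ = 0.00809 kg/kg → 0.00809 × 30000 / 9.8 = 24.77 mm
Layer 640–600 hPa: Δp = 40 hPa = 4000 Pa, q̄ = 0.00674 kg/kg → 0.00674 × 4000 / 9.8 = 2.75 mm
Layer 600–560 hPa: Δp = 40 hPa = 4000 Pa, q̄ = 0.00398 kg/kg → 0.00398 × 4000 / 9.8 = 1.62 mm
Layer 560–400 hPa: Δp = 160 hPa = 16000 Pa, q̄ = 0.00438 kg/kg → 0.00438 × 16000 / 9.8 = 7.15 mm
PW = 17.80 + 24.77 + 2.75 + 1.62 + 7.15 = 54.09 ≈ 54.1 mm.

PW ≈ 54.1 mm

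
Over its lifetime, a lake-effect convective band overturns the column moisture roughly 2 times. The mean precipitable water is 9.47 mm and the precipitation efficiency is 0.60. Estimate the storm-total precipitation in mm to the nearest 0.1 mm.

precipitation ≈ 11.4 mm

Each cycle deposits ε × PW = 0.60 × 9.47 = 5.682 mm.
Over 2 cycles: 2 × 5.682 = 11.4 mm.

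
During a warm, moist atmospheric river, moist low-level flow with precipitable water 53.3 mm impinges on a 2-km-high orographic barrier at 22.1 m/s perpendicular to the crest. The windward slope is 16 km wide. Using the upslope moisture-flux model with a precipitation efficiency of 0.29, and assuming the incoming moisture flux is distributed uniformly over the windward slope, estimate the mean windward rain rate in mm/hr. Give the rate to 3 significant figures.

R ≈ 76.9 mm/hr

Incoming column moisture flux per unit ridge length: F = V × PW = 22.1 × 53.3 = 1177.93 mm·m/s.
Spread over the 16 km slope with efficiency ε = 0.29: R = ε·F/W = 0.29 × 1177.93 / 16000 m = 2.135e-02 mm/s.
R = 2.135e-02 × 3600 = 76.9 mm/hr.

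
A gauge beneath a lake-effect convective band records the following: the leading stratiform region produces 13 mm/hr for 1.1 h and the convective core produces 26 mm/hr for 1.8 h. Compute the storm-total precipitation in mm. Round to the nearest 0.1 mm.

Total = Σ Rᵢ Δtᵢ = 13 × 1.1 + 26 × 1.8
      = 14.3 + 46.8 = 61.1 mm.

total ≈ 61.1 mm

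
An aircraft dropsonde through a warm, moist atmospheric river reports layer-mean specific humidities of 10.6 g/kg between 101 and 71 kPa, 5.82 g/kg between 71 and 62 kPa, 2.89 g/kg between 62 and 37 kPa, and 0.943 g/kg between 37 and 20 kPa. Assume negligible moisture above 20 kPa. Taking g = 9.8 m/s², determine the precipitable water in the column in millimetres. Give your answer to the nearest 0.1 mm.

PW ≈ 46.8 mm

Precipitable water is the column-integrated vapour mass per unit area: PW = (1/g) Σ q̄ Δp, with q in kg/kg and Δp in Pa (1 kg/m² of water = 1 mm).
Layer 101–71 kPa: Δp = 300 hPa = 30000 Pa, q̄ = 0.0106 kg/kg → 0.0106 × 30000 / 9.8 = 32.45 mm
Layer 71–62 kPa: Δp = 90 hPa = 9000 Pa, q̄ = 0.00582 kg/kg → 0.00582 × 9000 / 9.8 = 5.34 mm
Layer 62–37 kPa: Δp = 250 hPa = 25000 Pa, q̄ = 0.00289 kg/kg → 0.00289 × 25000 / 9.8 = 7.37 mm
Layer 37–20 kPa: Δp = 170 hPa = 17000 Pa, q̄ = 0.000943 kg/kg → 0.000943 × 17000 / 9.8 = 1.64 mm
PW = 32.45 + 5.34 + 7.37 + 1.64 = 46.80 ≈ 46.8 mm.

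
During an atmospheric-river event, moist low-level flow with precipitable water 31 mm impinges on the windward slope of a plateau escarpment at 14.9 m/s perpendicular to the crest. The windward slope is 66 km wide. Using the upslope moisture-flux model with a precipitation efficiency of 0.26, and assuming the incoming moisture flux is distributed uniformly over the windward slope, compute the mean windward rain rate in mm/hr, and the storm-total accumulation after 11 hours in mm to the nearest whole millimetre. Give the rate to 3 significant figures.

R ≈ 6.55 mm/hr; total ≈ 72 mm

Incoming column moisture flux per unit ridge length: F = V × PW = 14.9 × 31 = 461.9 mm·m/s.
Spread over the 66 km slope with efficiency ε = 0.26: R = ε·F/W = 0.26 × 461.9 / 66000 m = 1.820e-03 mm/s.
R = 1.820e-03 × 3600 = 6.55 mm/hr.
Over 11 h: total = 6.55 × 11 = 72.05 ≈ 72 mm.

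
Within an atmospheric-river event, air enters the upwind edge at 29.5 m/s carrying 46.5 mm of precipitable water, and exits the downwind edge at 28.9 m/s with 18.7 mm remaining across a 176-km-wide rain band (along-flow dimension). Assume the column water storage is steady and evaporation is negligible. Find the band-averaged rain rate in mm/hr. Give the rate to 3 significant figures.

R ≈ 17.0 mm/hr

Column moisture flux per unit crosswind length is F = V × PW.
Inflow: F_in = 29.5 × 46.5 = 1371.75 mm·m/s
Outflow: F_out = 28.9 × 18.7 = 540.43 mm·m/s
Steady-state rate R = (F_in − F_out)/L = (1371.75 − 540.43) / 176000 m = 4.723e-03 mm/s.
R = 4.723e-03 × 3600 = 17.0 mm/hr.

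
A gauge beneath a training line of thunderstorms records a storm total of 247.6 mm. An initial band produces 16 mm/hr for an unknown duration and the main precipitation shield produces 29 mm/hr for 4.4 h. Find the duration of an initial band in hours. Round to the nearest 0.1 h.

duration ≈ 7.5 h

Known phases: 29 × 4.4 = 127.6 mm.
Remaining depth = 247.6 − 127.6 = 120 mm.
Duration = 120 / 16 = 7.5 h.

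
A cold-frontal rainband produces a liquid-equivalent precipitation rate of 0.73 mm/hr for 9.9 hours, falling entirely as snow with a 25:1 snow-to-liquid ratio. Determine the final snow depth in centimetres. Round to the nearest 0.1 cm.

Liquid-equivalent depth = 0.73 × 9.9 = 7.227 mm.
Snow depth = 7.227 mm × 25 = 180.675 mm = 18.1 cm.

snow depth ≈ 18.1 cm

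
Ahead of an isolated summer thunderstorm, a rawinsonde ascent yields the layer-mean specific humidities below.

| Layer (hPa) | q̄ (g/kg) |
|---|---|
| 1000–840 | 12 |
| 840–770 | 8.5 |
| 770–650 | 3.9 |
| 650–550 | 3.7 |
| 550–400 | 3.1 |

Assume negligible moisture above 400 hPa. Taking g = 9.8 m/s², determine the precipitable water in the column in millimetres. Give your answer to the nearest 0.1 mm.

PW ≈ 39.0 mm

Precipitable water is the column-integrated vapour mass per unit area: PW = (1/g) Σ q̄ Δp, with q in kg/kg and Δp in Pa (1 kg/m² of water = 1 mm).
Layer 1000–840 hPa: Δp = 160 hPa = 16000 Pa, q̄ = 0.012 kg/kg → 0.012 × 16000 / 9.8 = 19.59 mm
Layer 840–770 hPa: Δp = 70 hPa = 7000 Pa, q̄ = 0.0085 kg/kg → 0.0085 × 7000 / 9.8 = 6.07 mm
Layer 770–650 hPa: Δp = 120 hPa = 12000 Pa, q̄ = 0.0039 kg/kg → 0.0039 × 12000 / 9.8 = 4.78 mm
Layer 650–550 hPa: Δp = 100 hPa = 10000 Pa, q̄ = 0.0037 kg/kg → 0.0037 × 10000 / 9.8 = 3.78 mm
Layer 550–400 hPa: Δp = 150 hPa = 15000 Pa, q̄ = 0.0031 kg/kg → 0.0031 × 15000 / 9.8 = 4.74 mm
PW = 19.59 + 6.07 + 4.78 + 3.78 + 4.74 = 38.96 ≈ 39.0 mm.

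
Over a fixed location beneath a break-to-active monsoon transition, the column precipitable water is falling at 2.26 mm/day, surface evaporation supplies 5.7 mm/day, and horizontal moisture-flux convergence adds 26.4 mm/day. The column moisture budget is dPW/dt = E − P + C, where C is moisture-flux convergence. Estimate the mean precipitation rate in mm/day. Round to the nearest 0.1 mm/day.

dPW/dt = -2.26 mm/day.
P = E + C − dPW/dt = 5.7 + (26.4) − (-2.26) = 34.4 mm/day.

P ≈ 34.4 mm/day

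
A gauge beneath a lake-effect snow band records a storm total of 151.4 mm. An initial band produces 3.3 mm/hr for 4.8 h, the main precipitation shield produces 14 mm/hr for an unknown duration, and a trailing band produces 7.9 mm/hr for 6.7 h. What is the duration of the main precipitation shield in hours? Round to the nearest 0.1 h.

duration ≈ 5.9 h

Known phases: 3.3 × 4.8 + 7.9 × 6.7 = 15.84 + 52.93 = 68.77 mm.
Remaining depth = 151.4 − 68.77 = 82.63 mm.
Duration = 82.63 / 14 = 5.9 h.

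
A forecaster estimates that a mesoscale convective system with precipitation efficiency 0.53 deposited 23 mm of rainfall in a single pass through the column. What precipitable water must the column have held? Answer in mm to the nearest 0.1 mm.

PW ≈ 43.4 mm

PW = rainfall / ε = 23 / 0.53 = 43.4 mm.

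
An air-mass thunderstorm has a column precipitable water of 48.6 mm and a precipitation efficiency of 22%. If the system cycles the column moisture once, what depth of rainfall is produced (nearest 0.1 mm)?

Rainfall = ε × PW = 0.22 × 48.6 = 10.7 mm.

rainfall ≈ 10.7 mm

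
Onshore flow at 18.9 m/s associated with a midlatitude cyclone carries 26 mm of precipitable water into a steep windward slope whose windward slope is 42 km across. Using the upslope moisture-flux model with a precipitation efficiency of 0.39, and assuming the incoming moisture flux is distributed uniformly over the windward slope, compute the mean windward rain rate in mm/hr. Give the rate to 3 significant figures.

R ≈ 16.4 mm/hr

Incoming column moisture flux per unit ridge length: F = V × PW = 18.9 × 26 = 491.4 mm·m/s.
Spread over the 42 km slope with efficiency ε = 0.39: R = ε·F/W = 0.39 × 491.4 / 42000 m = 4.563e-03 mm/s.
R = 4.563e-03 × 3600 = 16.4 mm/hr.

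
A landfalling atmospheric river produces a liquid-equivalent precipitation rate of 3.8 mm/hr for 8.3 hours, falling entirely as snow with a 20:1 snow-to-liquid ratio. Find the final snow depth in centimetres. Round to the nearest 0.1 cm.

snow depth ≈ 63.1 cm

Liquid-equivalent depth = 3.8 × 8.3 = 31.54 mm.
Snow depth = 31.54 mm × 20 = 630.8 mm = 63.1 cm.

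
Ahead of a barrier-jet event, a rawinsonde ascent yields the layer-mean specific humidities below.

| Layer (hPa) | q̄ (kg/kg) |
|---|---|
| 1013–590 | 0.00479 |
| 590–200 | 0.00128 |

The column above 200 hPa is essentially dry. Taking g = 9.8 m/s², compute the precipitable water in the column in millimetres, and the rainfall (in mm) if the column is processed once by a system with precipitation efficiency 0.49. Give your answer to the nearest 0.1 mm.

PW ≈ 25.8 mm; rainfall ≈ 12.6 mm

Precipitable water is the column-integrated vapour mass per unit area: PW = (1/g) Σ q̄ Δp, with q in kg/kg and Δp in Pa (1 kg/m² of water = 1 mm).
Layer 1013–590 hPa: Δp = 423 hPa = 42300 Pa, q̄ = 0.00479 kg/kg → 0.00479 × 42300 / 9.8 = 20.68 mm
Layer 590–200 hPa: Δp = 390 hPa = 39000 Pa, q̄ = 0.00128 kg/kg → 0.00128 × 39000 / 9.8 = 5.09 mm
PW = 20.68 + 5.09 = 25.77 ≈ 25.8 mm.
Rainfall = ε × PW = 0.49 × 25.8 = 12.6 mm.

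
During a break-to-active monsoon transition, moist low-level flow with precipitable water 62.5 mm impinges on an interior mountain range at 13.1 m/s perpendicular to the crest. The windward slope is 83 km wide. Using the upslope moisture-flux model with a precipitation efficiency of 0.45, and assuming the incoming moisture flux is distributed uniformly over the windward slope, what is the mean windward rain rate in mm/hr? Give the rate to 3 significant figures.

R ≈ 16.0 mm/hr

Incoming column moisture flux per unit ridge length: F = V × PW = 13.1 × 62.5 = 818.75 mm·m/s.
Spread over the 83 km slope with efficiency ε = 0.45: R = ε·F/W = 0.45 × 818.75 / 83000 m = 4.439e-03 mm/s.
R = 4.439e-03 × 3600 = 16.0 mm/hr.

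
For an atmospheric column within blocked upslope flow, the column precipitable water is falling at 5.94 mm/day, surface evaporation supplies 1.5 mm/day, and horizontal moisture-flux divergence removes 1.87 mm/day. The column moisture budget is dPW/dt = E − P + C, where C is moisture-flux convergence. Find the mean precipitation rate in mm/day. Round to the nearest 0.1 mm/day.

P ≈ 5.6 mm/day

dPW/dt = -5.94 mm/day.
P = E + C − dPW/dt = 1.5 + (-1.87) − (-5.94) = 5.6 mm/day.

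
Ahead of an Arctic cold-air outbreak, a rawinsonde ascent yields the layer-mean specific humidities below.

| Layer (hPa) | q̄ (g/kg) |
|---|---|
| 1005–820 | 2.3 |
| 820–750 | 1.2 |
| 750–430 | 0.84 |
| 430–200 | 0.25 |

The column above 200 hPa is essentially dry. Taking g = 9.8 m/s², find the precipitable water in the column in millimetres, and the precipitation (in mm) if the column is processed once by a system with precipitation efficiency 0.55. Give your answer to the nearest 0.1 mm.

PW ≈ 8.5 mm; precipitation ≈ 4.7 mm

Precipitable water is the column-integrated vapour mass per unit area: PW = (1/g) Σ q̄ Δp, with q in kg/kg and Δp in Pa (1 kg/m² of water = 1 mm).
Layer 1005–820 hPa: Δp = 185 hPa = 18500 Pa, q̄ = 0.0023 kg/kg → 0.0023 × 18500 / 9.8 = 4.34 mm
Layer 820–750 hPa: Δp = 70 hPa = 7000 Pa, q̄ = 0.0012 kg/kg → 0.0012 × 7000 / 9.8 = 0.86 mm
Layer 750–430 hPa: Δp = 320 hPa = 32000 Pa, q̄ = 0.00084 kg/kg → 0.00084 × 32000 / 9.8 = 2.74 mm
Layer 430–200 hPa: Δp = 230 hPa = 23000 Pa, q̄ = 0.00025 kg/kg → 0.00025 × 23000 / 9.8 = 0.59 mm
PW = 4.34 + 0.86 + 2.74 + 0.59 = 8.53 ≈ 8.5 mm.
Precipitation = ε × PW = 0.55 × 8.5 = 4.7 mm.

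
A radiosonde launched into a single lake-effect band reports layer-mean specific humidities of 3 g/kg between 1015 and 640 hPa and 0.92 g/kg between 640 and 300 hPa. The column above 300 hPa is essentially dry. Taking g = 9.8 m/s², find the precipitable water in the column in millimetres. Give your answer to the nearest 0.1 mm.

Precipitable water is the column-integrated vapour mass per unit area: PW = (1/g) Σ q̄ Δp, with q in kg/kg and Δp in Pa (1 kg/m² of water = 1 mm).
Layer 1015–640 hPa: Δp = 375 hPa = 37500 Pa, q̄ = 0.003 kg/kg → 0.003 × 37500 / 9.8 = 11.48 mm
Layer 640–300 hPa: Δp = 340 hPa = 34000 Pa, q̄ = 0.00092 kg/kg → 0.00092 × 34000 / 9.8 = 3.19 mm
PW = 11.48 + 3.19 = 14.67 ≈ 14.7 mm.

PW ≈ 14.7 mm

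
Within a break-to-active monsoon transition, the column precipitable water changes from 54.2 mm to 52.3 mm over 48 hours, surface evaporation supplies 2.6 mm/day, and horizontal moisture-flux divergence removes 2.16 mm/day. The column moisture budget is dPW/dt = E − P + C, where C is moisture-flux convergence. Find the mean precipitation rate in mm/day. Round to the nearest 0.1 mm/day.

P ≈ 1.4 mm/day

dPW/dt = (52.3 − 54.2) mm / (48/24 day) = -0.950 mm/day.
P = E + C − dPW/dt = 2.6 + (-2.16) − (-0.950) = 1.4 mm/day.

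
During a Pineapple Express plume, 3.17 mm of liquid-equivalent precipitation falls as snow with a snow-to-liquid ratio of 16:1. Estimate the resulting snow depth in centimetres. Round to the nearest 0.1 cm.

snow depth ≈ 5.1 cm

Snow depth = liquid × ratio = 3.17 mm × 16 = 50.72 mm = 5.1 cm.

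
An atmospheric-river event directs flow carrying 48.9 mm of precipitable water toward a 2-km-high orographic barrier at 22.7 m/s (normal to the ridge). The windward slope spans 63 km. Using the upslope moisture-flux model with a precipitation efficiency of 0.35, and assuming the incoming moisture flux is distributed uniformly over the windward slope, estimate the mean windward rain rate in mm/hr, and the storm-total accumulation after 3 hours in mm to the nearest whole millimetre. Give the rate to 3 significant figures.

R ≈ 22.2 mm/hr; total ≈ 67 mm

Incoming column moisture flux per unit ridge length: F = V × PW = 22.7 × 48.9 = 1110.03 mm·m/s.
Spread over the 63 km slope with efficiency ε = 0.35: R = ε·F/W = 0.35 × 1110.03 / 63000 m = 6.167e-03 mm/s.
R = 6.167e-03 × 3600 = 22.2 mm/hr.
Over 3 h: total = 22.2 × 3 = 66.6 ≈ 67 mm.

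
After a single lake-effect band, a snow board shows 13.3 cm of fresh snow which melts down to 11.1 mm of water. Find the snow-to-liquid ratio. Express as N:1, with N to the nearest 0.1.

ratio ≈ 12.0

Ratio = snow depth / SWE = 133 mm / 11.1 mm = 12.0, i.e. 12.0:1.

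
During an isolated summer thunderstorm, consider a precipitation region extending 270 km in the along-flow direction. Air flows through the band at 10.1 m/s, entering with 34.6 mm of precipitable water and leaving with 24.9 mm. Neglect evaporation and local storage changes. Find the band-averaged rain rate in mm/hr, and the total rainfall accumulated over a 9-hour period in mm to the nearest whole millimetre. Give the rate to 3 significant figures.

Column moisture flux per unit crosswind length is F = V × PW.
Inflow: F_in = 10.1 × 34.6 = 349.46 mm·m/s
Outflow: F_out = 10.1 × 24.9 = 251.49 mm·m/s
Steady-state rate R = (F_in − F_out)/L = (349.46 − 251.49) / 270000 m = 3.629e-04 mm/s.
R = 3.629e-04 × 3600 = 1.31 mm/hr.
Over 9 h: total = 1.31 × 9 = 11.79 ≈ 12 mm.

R ≈ 1.31 mm/hr; total ≈ 12 mm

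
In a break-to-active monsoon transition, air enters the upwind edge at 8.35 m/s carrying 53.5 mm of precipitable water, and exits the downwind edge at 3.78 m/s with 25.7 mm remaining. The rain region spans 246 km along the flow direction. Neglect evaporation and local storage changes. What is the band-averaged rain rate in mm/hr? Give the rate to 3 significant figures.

Column moisture flux per unit crosswind length is F = V × PW.
Inflow: F_in = 8.35 × 53.5 = 446.725 mm·m/s
Outflow: F_out = 3.78 × 25.7 = 97.146 mm·m/s
Steady-state rate R = (F_in − F_out)/L = (446.725 − 97.146) / 246000 m = 1.421e-03 mm/s.
R = 1.421e-03 × 3600 = 5.12 mm/hr.

R ≈ 5.12 mm/hr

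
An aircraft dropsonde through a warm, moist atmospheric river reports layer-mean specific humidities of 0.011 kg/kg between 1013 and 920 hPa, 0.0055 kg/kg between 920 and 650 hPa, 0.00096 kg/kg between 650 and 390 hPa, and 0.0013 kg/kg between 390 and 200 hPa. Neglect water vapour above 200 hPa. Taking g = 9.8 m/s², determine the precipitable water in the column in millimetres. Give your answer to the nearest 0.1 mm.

Precipitable water is the column-integrated vapour mass per unit area: PW = (1/g) Σ q̄ Δp, with q in kg/kg and Δp in Pa (1 kg/m² of water = 1 mm).
Layer 1013–920 hPa: Δp = 93 hPa = 9300 Pa, q̄ = 0.011 kg/kg → 0.011 × 9300 / 9.8 = 10.44 mm
Layer 920–650 hPa: Δp = 270 hPa = 27000 Pa, q̄ = 0.0055 kg/kg → 0.0055 × 27000 / 9.8 = 15.15 mm
Layer 650–390 hPa: Δp = 260 hPa = 26000 Pa, q̄ = 0.00096 kg/kg → 0.00096 × 26000 / 9.8 = 2.55 mm
Layer 390–200 hPa: Δp = 190 hPa = 19000 Pa, q̄ = 0.0013 kg/kg → 0.0013 × 19000 / 9.8 = 2.52 mm
PW = 10.44 + 15.15 + 2.55 + 2.52 = 30.66 ≈ 30.7 mm.

PW ≈ 30.7 mm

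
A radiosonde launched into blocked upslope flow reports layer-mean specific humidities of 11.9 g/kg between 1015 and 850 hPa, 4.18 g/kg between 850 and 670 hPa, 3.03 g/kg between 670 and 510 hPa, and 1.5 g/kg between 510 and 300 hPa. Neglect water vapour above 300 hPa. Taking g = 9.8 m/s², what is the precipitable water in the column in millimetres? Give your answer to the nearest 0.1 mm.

PW ≈ 35.9 mm

Precipitable water is the column-integrated vapour mass per unit area: PW = (1/g) Σ q̄ Δp, with q in kg/kg and Δp in Pa (1 kg/m² of water = 1 mm).
Layer 1015–850 hPa: Δp = 165 hPa = 16500 Pa, q̄ = 0.0119 kg/kg → 0.0119 × 16500 / 9.8 = 20.04 mm
Layer 850–670 hPa: Δp = 180 hPa = 18000 Pa, q̄ = 0.00418 kg/kg → 0.00418 × 18000 / 9.8 = 7.68 mm
Layer 670–510 hPa: Δp = 160 hPa = 16000 Pa, q̄ = 0.00303 kg/kg → 0.00303 × 16000 / 9.8 = 4.95 mm
Layer 510–300 hPa: Δp = 210 hPa = 21000 Pa, q̄ = 0.0015 kg/kg → 0.0015 × 21000 / 9.8 = 3.21 mm
PW = 20.04 + 7.68 + 4.95 + 3.21 = 35.88 ≈ 35.9 mm.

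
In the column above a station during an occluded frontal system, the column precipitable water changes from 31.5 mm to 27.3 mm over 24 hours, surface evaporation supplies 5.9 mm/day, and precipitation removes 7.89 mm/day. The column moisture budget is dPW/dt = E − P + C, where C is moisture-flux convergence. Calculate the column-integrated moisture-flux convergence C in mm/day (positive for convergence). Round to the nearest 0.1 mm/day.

dPW/dt = (27.3 − 31.5) mm / (24/24 day) = -4.200 mm/day.
C = dPW/dt − E + P = (-4.200) − 5.9 + 7.89 = -2.2 mm/day.

C ≈ -2.2 mm/day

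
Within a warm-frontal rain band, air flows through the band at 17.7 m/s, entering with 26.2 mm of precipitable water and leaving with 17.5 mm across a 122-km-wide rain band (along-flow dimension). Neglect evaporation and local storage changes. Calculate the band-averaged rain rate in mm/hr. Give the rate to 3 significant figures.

Column moisture flux per unit crosswind length is F = V × PW.
Inflow: F_in = 17.7 × 26.2 = 463.74 mm·m/s
Outflow: F_out = 17.7 × 17.5 = 309.75 mm·m/s
Steady-state rate R = (F_in − F_out)/L = (463.74 − 309.75) / 122000 m = 1.262e-03 mm/s.
R = 1.262e-03 × 3600 = 4.54 mm/hr.

R ≈ 4.54 mm/hr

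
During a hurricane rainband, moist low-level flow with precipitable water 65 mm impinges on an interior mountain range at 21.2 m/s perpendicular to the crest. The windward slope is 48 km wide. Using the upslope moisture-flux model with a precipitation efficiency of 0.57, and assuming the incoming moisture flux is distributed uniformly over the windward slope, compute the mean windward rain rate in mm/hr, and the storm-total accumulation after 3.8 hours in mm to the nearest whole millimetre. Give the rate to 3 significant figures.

Incoming column moisture flux per unit ridge length: F = V × PW = 21.2 × 65 = 1378 mm·m/s.
Spread over the 48 km slope with efficiency ε = 0.57: R = ε·F/W = 0.57 × 1378 / 48000 m = 1.636e-02 mm/s.
R = 1.636e-02 × 3600 = 58.9 mm/hr.
Over 3.8 h: total = 58.9 × 3.8 = 223.82 ≈ 224 mm.

R ≈ 58.9 mm/hr; total ≈ 224 mm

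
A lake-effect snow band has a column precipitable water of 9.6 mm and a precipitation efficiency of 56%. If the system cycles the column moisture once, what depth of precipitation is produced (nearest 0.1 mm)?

precipitation ≈ 5.4 mm

Precipitation = ε × PW = 0.56 × 9.6 = 5.4 mm.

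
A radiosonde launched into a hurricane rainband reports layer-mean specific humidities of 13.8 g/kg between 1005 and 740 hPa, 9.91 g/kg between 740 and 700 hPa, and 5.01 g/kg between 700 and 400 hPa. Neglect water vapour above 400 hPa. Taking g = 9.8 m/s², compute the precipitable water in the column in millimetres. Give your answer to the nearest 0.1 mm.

PW ≈ 56.7 mm

Precipitable water is the column-integrated vapour mass per unit area: PW = (1/g) Σ q̄ Δp, with q in kg/kg and Δp in Pa (1 kg/m² of water = 1 mm).
Layer 1005–740 hPa: Δp = 265 hPa = 26500 Pa, q̄ = 0.0138 kg/kg → 0.0138 × 26500 / 9.8 = 37.32 mm
Layer 740–700 hPa: Δp = 40 hPa = 4000 Pa, q̄ = 0.00991 kg/kg → 0.00991 × 4000 / 9.8 = 4.04 mm
Layer 700–400 hPa: Δp = 300 hPa = 30000 Pa, q̄ = 0.00501 kg/kg → 0.00501 × 30000 / 9.8 = 15.34 mm
PW = 37.32 + 4.04 + 15.34 = 56.70 ≈ 56.7 mm.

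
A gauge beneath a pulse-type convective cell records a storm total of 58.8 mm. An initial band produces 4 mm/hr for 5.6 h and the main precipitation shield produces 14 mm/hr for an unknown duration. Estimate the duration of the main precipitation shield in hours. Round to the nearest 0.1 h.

Known phases: 4 × 5.6 = 22.4 mm.
Remaining depth = 58.8 − 22.4 = 36.4 mm.
Duration = 36.4 / 14 = 2.6 h.

duration ≈ 2.6 h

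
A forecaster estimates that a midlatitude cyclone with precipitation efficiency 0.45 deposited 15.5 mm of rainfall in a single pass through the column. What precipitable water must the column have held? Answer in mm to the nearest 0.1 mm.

PW ≈ 34.4 mm

PW = rainfall / ε = 15.5 / 0.45 = 34.4 mm.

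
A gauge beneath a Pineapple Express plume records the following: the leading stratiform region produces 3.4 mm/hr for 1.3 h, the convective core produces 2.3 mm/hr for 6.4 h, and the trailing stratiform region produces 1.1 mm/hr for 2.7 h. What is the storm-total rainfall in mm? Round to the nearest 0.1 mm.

total ≈ 22.1 mm

Total = Σ Rᵢ Δtᵢ = 3.4 × 1.3 + 2.3 × 6.4 + 1.1 × 2.7
      = 4.42 + 14.72 + 2.97 = 22.1 mm.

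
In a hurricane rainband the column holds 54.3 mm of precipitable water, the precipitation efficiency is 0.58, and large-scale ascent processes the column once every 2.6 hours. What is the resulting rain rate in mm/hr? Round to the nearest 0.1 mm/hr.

Each overturning extracts ε × PW = 0.58 × 54.3 = 31.494 mm.
Rate = ε·PW / τ = 31.494 / 2.6 h = 12.1 mm/hr.

R ≈ 12.1 mm/hr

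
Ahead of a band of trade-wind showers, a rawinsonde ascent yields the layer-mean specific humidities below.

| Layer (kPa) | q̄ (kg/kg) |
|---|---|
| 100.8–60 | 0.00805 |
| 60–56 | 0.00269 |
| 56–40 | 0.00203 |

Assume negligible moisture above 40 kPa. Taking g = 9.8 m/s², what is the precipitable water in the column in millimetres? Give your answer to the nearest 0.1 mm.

Precipitable water is the column-integrated vapour mass per unit area: PW = (1/g) Σ q̄ Δp, with q in kg/kg and Δp in Pa (1 kg/m² of water = 1 mm).
Layer 100.8–60 kPa: Δp = 408 hPa = 40800 Pa, q̄ = 0.00805 kg/kg → 0.00805 × 40800 / 9.8 = 33.51 mm
Layer 60–56 kPa: Δp = 40 hPa = 4000 Pa, q̄ = 0.00269 kg/kg → 0.00269 × 4000 / 9.8 = 1.10 mm
Layer 56–40 kPa: Δp = 160 hPa = 16000 Pa, q̄ = 0.00203 kg/kg → 0.00203 × 16000 / 9.8 = 3.31 mm
PW = 33.51 + 1.10 + 3.31 = 37.92 ≈ 37.9 mm.

PW ≈ 37.9 mm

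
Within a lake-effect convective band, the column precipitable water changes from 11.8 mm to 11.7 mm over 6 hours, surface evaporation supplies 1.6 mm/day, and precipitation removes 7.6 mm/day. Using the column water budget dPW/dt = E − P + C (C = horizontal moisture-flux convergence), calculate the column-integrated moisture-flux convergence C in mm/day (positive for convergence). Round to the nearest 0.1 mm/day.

C ≈ 5.6 mm/day

dPW/dt = (11.7 − 11.8) mm / (6/24 day) = -0.400 mm/day.
C = dPW/dt − E + P = (-0.400) − 1.6 + 7.6 = 5.6 mm/day.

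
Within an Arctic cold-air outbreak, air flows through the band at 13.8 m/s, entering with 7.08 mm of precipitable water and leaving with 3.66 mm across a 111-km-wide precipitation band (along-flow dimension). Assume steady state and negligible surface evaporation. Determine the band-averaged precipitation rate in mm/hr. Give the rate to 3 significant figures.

Column moisture flux per unit crosswind length is F = V × PW.
Inflow: F_in = 13.8 × 7.08 = 97.704 mm·m/s
Outflow: F_out = 13.8 × 3.66 = 50.508 mm·m/s
Steady-state rate R = (F_in − F_out)/L = (97.704 − 50.508) / 111000 m = 4.252e-04 mm/s.
R = 4.252e-04 × 3600 = 1.53 mm/hr.

R ≈ 1.53 mm/hr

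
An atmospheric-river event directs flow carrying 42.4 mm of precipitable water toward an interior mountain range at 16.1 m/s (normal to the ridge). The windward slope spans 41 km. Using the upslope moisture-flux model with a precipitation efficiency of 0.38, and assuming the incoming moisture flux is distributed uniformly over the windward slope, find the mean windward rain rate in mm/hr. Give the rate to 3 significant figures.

R ≈ 22.8 mm/hr

Incoming column moisture flux per unit ridge length: F = V × PW = 16.1 × 42.4 = 682.64 mm·m/s.
Spread over the 41 km slope with efficiency ε = 0.38: R = ε·F/W = 0.38 × 682.64 / 41000 m = 6.327e-03 mm/s.
R = 6.327e-03 × 3600 = 22.8 mm/hr.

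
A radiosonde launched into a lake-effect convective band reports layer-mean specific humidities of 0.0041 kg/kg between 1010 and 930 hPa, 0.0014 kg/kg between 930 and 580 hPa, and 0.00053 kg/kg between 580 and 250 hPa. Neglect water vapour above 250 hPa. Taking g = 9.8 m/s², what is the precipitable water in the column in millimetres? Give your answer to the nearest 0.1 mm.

PW ≈ 10.1 mm

Precipitable water is the column-integrated vapour mass per unit area: PW = (1/g) Σ q̄ Δp, with q in kg/kg and Δp in Pa (1 kg/m² of water = 1 mm).
Layer 1010–930 hPa: Δp = 80 hPa = 8000 Pa, q̄ = 0.0041 kg/kg → 0.0041 × 8000 / 9.8 = 3.35 mm
Layer 930–580 hPa: Δp = 350 hPa = 35000 Pa, q̄ = 0.0014 kg/kg → 0.0014 × 35000 / 9.8 = 5.00 mm
Layer 580–250 hPa: Δp = 330 hPa = 33000 Pa, q̄ = 0.00053 kg/kg → 0.00053 × 33000 / 9.8 = 1.78 mm
PW = 3.35 + 5.00 + 1.78 = 10.13 ≈ 10.1 mm.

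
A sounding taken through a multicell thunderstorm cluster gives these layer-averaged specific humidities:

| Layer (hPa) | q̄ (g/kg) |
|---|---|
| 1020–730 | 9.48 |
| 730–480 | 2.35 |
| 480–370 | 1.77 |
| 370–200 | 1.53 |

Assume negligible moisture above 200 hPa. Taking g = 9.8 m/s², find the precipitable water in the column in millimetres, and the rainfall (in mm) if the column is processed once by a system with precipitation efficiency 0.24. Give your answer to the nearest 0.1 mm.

PW ≈ 38.7 mm; rainfall ≈ 9.3 mm

Precipitable water is the column-integrated vapour mass per unit area: PW = (1/g) Σ q̄ Δp, with q in kg/kg and Δp in Pa (1 kg/m² of water = 1 mm).
Layer 1020–730 hPa: Δp = 290 hPa = 29000 Pa, q̄ = 0.00948 kg/kg → 0.00948 × 29000 / 9.8 = 28.05 mm
Layer 730–480 hPa: Δp = 250 hPa = 25000 Pa, q̄ = 0.00235 kg/kg → 0.00235 × 25000 / 9.8 = 5.99 mm
Layer 480–370 hPa: Δp = 110 hPa = 11000 Pa, q̄ = 0.00177 kg/kg → 0.00177 × 11000 / 9.8 = 1.99 mm
Layer 370–200 hPa: Δp = 170 hPa = 17000 Pa, q̄ = 0.00153 kg/kg → 0.00153 × 17000 / 9.8 = 2.65 mm
PW = 28.05 + 5.99 + 1.99 + 2.65 = 38.68 ≈ 38.7 mm.
Rainfall = ε × PW = 0.24 × 38.7 = 9.3 mm.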